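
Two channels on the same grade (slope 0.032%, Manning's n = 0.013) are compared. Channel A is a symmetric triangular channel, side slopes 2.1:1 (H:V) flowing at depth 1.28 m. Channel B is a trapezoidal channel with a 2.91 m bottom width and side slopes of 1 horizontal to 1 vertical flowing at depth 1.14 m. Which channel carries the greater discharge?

Channel A: For a triangular section with side slope z = 2.1: A = zy² = 2.1×1.28² = 3.441 m²; P = 2y√(1+z²) = 2×1.28×2.326 = 5.954 m. Hydraulic radius R = A/P = 3.441/5.954 = 0.5778 m. Q_A = (1/0.013)·3.441·0.5778^(2/3)·√0.00032 = 3.285 m³/s.
Channel B: With bottom width b = 2.91 m and side slope z = 1: A = (b + zy)y = (2.91 + 1×1.14)×1.14 = 4.617 m²; P = b + 2y√(1+z²) = 2.91 + 2×1.14×1.414 = 6.134 m. Hydraulic radius R = A/P = 4.617/6.134 = 0.7526 m. Q_B = (1/0.013)·4.617·0.7526^(2/3)·√0.00032 = 5.257 m³/s.
Q_A = 3.285 m³/s vs Q_B = 5.257 m³/s, so channel B carries more.

channel B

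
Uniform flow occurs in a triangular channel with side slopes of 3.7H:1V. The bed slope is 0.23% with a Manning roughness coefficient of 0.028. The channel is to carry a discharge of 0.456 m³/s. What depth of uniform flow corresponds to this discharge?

y_n = 0.447 m

Manning's equation rearranged: A R^(2/3) = nQ / (1·√S) = 0.028 × 0.456 / (√0.0023) = 0.2662.
Trying y = 0.51 m: A R^(2/3) = 0.378 — over.
Trying y = 0.396 m: A R^(2/3) = 0.1925 — short.
Trying y = 0.447 m: A R^(2/3) = 0.2659 — matches.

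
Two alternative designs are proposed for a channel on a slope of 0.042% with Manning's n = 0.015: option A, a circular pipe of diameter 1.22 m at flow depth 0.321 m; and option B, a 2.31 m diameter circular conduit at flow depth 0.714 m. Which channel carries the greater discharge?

channel B

Channel A: For a circular section of diameter D = 1.22 m at depth y = 0.321 m, the central angle is θ = 2 arccos(1 − 2y/D) = 2.154 rad. Then A = (D²/8)(θ − sin θ) = 0.2456 m² and P = Dθ/2 = 1.314 m. Hydraulic radius R = A/P = 0.2456/1.314 = 0.1869 m. Q_A = (1/0.015)·0.2456·0.1869^(2/3)·√0.00042 = 0.1097 m³/s.
Channel B: For a circular section of diameter D = 2.31 m at depth y = 0.714 m, the central angle is θ = 2 arccos(1 − 2y/D) = 2.358 rad. Then A = (D²/8)(θ − sin θ) = 1.102 m² and P = Dθ/2 = 2.724 m. Hydraulic radius R = A/P = 1.102/2.724 = 0.4047 m. Q_B = (1/0.015)·1.102·0.4047^(2/3)·√0.00042 = 0.8238 m³/s.
Q_A = 0.1097 m³/s vs Q_B = 0.8238 m³/s, so channel B carries more.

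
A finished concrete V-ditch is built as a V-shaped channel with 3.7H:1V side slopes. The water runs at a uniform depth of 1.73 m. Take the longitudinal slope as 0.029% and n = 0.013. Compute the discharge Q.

Q = 12.9 m³/s

For a triangular section with side slope z = 3.7: A = zy² = 3.7×1.73² = 11.07 m²; P = 2y√(1+z²) = 2×1.73×3.833 = 13.26 m.
Hydraulic radius R = A/P = 11.07/13.26 = 0.835 m.
Manning's equation: Q = (1/n) A R^(2/3) S^(1/2) = (1/0.013) × 11.07 × 0.835^(2/3) × 0.00029^(1/2) = 12.9 m³/s.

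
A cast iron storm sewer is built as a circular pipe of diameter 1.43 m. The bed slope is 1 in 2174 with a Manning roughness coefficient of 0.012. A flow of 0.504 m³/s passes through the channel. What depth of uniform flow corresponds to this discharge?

Manning's equation rearranged: A R^(2/3) = nQ / (1·√S) = 0.012 × 0.504 / (√0.00046) = 0.282.
Trying y = 0.478 m: A R^(2/3) = 0.195 — too small.
Trying y = 0.633 m: A R^(2/3) = 0.3273 — too large.
Trying y = 0.583 m: A R^(2/3) = 0.2823 — ≈ 0.282.

y_n = 0.583 m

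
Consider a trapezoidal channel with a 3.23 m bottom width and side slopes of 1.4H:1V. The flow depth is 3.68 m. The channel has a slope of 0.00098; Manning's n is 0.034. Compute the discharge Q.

With bottom width b = 3.23 m and side slope z = 1.4: A = (b + zy)y = (3.23 + 1.4×3.68)×3.68 = 30.85 m²; P = b + 2y√(1+z²) = 3.23 + 2×3.68×1.72 = 15.89 m.
Hydraulic radius R = A/P = 30.85/15.89 = 1.941 m.
Manning's equation: Q = (1/n) A R^(2/3) S^(1/2) = (1/0.034) × 30.85 × 1.941^(2/3) × 0.00098^(1/2) = 44.2 m³/s.

Q = 44.2 m³/s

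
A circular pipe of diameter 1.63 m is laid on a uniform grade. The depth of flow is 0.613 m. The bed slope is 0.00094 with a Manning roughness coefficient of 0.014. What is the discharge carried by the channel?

For a circular section of diameter D = 1.63 m at depth y = 0.613 m, the central angle is θ = 2 arccos(1 − 2y/D) = 2.641 rad. Then A = (D²/8)(θ − sin θ) = 0.7175 m² and P = Dθ/2 = 2.152 m.
Hydraulic radius R = A/P = 0.7175/2.152 = 0.3334 m.
Manning's equation: Q = (1/n) A R^(2/3) S^(1/2) = (1/0.014) × 0.7175 × 0.3334^(2/3) × 0.00094^(1/2) = 0.755 m³/s.

Q = 0.755 m³/s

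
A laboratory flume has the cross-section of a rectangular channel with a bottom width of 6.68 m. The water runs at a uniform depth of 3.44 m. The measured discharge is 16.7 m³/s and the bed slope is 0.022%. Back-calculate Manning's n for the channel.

n = 0.029

Flow area A = b·y = 6.68 × 3.44 = 22.98 m². Wetted perimeter P = b + 2y = 6.68 + 2×3.44 = 13.56 m.
Hydraulic radius R = A/P = 22.98/13.56 = 1.695 m.
Rearranging Manning's equation: n = (1/Q) A R^(2/3) S^(1/2) = (1/16.7) × 22.98 × 1.695^(2/3) × √0.00022 = 0.029.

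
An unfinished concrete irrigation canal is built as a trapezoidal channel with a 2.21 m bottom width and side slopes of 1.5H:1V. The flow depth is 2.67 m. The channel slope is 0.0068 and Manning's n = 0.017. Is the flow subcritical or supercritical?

With bottom width b = 2.21 m and side slope z = 1.5: A = (b + zy)y = (2.21 + 1.5×2.67)×2.67 = 16.59 m²; P = b + 2y√(1+z²) = 2.21 + 2×2.67×1.803 = 11.84 m.
Hydraulic radius R = A/P = 16.59/11.84 = 1.402 m.
V = (1/n) R^(2/3) √S = (1/0.017) × 1.402^(2/3) × √0.0068 = 6.076 m/s. Hydraulic depth D_h = A/T = 16.59/10.22 = 1.624 m.
Froude number Fr = V/√(g·D_h) = 6.076/√(9.81×1.624) = 1.52, which is greater than 1, so the flow is supercritical.

supercritical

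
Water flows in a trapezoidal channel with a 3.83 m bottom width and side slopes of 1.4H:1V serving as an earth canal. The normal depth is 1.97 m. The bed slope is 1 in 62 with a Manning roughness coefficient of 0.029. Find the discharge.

With bottom width b = 3.83 m and side slope z = 1.4: A = (b + zy)y = (3.83 + 1.4×1.97)×1.97 = 12.98 m²; P = b + 2y√(1+z²) = 3.83 + 2×1.97×1.72 = 10.61 m.
Hydraulic radius R = A/P = 12.98/10.61 = 1.223 m.
Manning's equation: Q = (1/n) A R^(2/3) S^(1/2) = (1/0.029) × 12.98 × 1.223^(2/3) × 0.01613^(1/2) = 65 m³/s.

Q = 65 m³/s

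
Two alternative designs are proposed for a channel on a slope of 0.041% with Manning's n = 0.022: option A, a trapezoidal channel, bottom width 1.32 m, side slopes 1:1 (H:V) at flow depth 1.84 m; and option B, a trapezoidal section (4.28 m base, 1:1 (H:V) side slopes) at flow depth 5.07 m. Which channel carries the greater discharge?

Channel A: With bottom width b = 1.32 m and side slope z = 1: A = (b + zy)y = (1.32 + 1×1.84)×1.84 = 5.814 m²; P = b + 2y√(1+z²) = 1.32 + 2×1.84×1.414 = 6.524 m. Hydraulic radius R = A/P = 5.814/6.524 = 0.8912 m. Q_A = (1/0.022)·5.814·0.8912^(2/3)·√0.00041 = 4.956 m³/s.
Channel B: With bottom width b = 4.28 m and side slope z = 1: A = (b + zy)y = (4.28 + 1×5.07)×5.07 = 47.4 m²; P = b + 2y√(1+z²) = 4.28 + 2×5.07×1.414 = 18.62 m. Hydraulic radius R = A/P = 47.4/18.62 = 2.546 m. Q_B = (1/0.022)·47.4·2.546^(2/3)·√0.00041 = 81.35 m³/s.
Q_A = 4.956 m³/s vs Q_B = 81.35 m³/s, so channel B carries more.

channel B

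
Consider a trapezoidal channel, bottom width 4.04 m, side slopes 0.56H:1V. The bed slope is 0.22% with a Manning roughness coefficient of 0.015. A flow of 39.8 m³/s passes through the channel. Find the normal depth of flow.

y_n = 2.11 m

Manning's equation rearranged: A R^(2/3) = nQ / (1·√S) = 0.015 × 39.8 / (√0.0022) = 12.73.
Try y = 2.66 m: A R^(2/3) = 18.85 — too large.
Try y = 1.52 m: A R^(2/3) = 7.375 — too small.
Try y = 2.11 m: A R^(2/3) = 12.72 — ≈ 12.73.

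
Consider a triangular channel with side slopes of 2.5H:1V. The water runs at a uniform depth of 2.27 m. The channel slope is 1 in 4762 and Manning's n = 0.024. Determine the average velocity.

V = 0.625 m/s

For a triangular section with side slope z = 2.5: A = zy² = 2.5×2.27² = 12.88 m²; P = 2y√(1+z²) = 2×2.27×2.693 = 12.22 m.
Hydraulic radius R = A/P = 12.88/12.22 = 1.054 m.
From Manning's equation, V = (1/n) R^(2/3) S^(1/2) = (1/0.024) × 1.054^(2/3) × 0.00021^(1/2) = 0.625 m/s.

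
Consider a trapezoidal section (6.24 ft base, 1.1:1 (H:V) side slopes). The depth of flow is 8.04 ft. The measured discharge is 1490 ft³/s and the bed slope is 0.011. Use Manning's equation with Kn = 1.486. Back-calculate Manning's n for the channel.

n = 0.0321

With bottom width b = 6.24 ft and side slope z = 1.1: A = (b + zy)y = (6.24 + 1.1×8.04)×8.04 = 121.3 ft²; P = b + 2y√(1+z²) = 6.24 + 2×8.04×1.487 = 30.14 ft.
Hydraulic radius R = A/P = 121.3/30.14 = 4.023 ft.
Rearranging Manning's equation: n = (1.486/Q) A R^(2/3) S^(1/2) = (1.486/1490) × 121.3 × 4.023^(2/3) × √0.011 = 0.0321.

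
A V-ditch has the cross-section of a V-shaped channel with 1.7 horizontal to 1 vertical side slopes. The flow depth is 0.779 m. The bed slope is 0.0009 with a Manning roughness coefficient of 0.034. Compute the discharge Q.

For a triangular section with side slope z = 1.7: A = zy² = 1.7×0.779² = 1.032 m²; P = 2y√(1+z²) = 2×0.779×1.972 = 3.073 m.
Hydraulic radius R = A/P = 1.032/3.073 = 0.3357 m.
Manning's equation: Q = (1/n) A R^(2/3) S^(1/2) = (1/0.034) × 1.032 × 0.3357^(2/3) × 0.0009^(1/2) = 0.44 m³/s.

Q = 0.44 m³/s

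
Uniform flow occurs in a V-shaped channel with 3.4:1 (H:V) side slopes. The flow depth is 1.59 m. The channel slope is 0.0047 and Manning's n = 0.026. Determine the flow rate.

Q = 18.9 m³/s

For a triangular section with side slope z = 3.4: A = zy² = 3.4×1.59² = 8.596 m²; P = 2y√(1+z²) = 2×1.59×3.544 = 11.27 m.
Hydraulic radius R = A/P = 8.596/11.27 = 0.7627 m.
Manning's equation: Q = (1/n) A R^(2/3) S^(1/2) = (1/0.026) × 8.596 × 0.7627^(2/3) × 0.0047^(1/2) = 18.9 m³/s.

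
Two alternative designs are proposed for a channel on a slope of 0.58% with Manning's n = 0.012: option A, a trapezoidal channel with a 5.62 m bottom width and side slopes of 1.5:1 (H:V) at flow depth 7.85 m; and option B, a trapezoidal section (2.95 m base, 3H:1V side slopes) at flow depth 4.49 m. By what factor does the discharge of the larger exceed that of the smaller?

Channel A: With bottom width b = 5.62 m and side slope z = 1.5: A = (b + zy)y = (5.62 + 1.5×7.85)×7.85 = 136.6 m²; P = b + 2y√(1+z²) = 5.62 + 2×7.85×1.803 = 33.92 m. Hydraulic radius R = A/P = 136.6/33.92 = 4.025 m. Q_A = (1/0.012)·136.6·4.025^(2/3)·√0.0058 = 2193 m³/s.
Channel B: With bottom width b = 2.95 m and side slope z = 3: A = (b + zy)y = (2.95 + 3×4.49)×4.49 = 73.73 m²; P = b + 2y√(1+z²) = 2.95 + 2×4.49×3.162 = 31.35 m. Hydraulic radius R = A/P = 73.73/31.35 = 2.352 m. Q_B = (1/0.012)·73.73·2.352^(2/3)·√0.0058 = 827.5 m³/s.
The larger discharge is 2193 m³/s and the smaller is 827.5 m³/s; the ratio is 2.65.

2.65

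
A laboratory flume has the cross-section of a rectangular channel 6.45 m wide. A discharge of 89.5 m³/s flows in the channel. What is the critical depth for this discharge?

For a rectangular channel, critical depth y_c = (q²/g)^(1/3) where q = Q/b = 89.5/6.45 = 13.88 m²/s.
So y_c = (13.88²/9.81)^(1/3) = 2.7 m.

y_c = 2.7 m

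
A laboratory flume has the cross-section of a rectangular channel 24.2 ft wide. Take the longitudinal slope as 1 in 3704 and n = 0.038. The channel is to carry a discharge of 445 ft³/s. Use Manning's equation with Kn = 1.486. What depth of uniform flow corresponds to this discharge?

Manning's equation rearranged: A R^(2/3) = nQ / (1.486·√S) = 0.038 × 445 / (1.486 × √0.00027) = 692.6.
Trying y = 10.3 ft: A R^(2/3) = 782.7 — high.
Trying y = 9.42 ft: A R^(2/3) = 692.7 — close enough.

y_n = 9.42 ft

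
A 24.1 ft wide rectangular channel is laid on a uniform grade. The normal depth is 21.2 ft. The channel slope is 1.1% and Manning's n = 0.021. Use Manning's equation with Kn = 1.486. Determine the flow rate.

Flow area A = b·y = 24.1 × 21.2 = 510.9 ft². Wetted perimeter P = b + 2y = 24.1 + 2×21.2 = 66.5 ft.
Hydraulic radius R = A/P = 510.9/66.5 = 7.683 ft.
Manning's equation: Q = (1.486/n) A R^(2/3) S^(1/2) = (1.486/0.021) × 510.9 × 7.683^(2/3) × 0.011^(1/2) = 14800 ft³/s.

Q = 14800 ft³/s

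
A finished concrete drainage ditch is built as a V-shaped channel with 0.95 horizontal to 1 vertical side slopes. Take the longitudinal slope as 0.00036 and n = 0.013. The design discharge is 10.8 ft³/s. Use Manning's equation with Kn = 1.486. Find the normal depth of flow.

Manning's equation rearranged: A R^(2/3) = nQ / (1.486·√S) = 0.013 × 10.8 / (1.486 × √0.00036) = 4.98.
At y = 2.1 ft: A R^(2/3) = 3.375 — too small.
At y = 2.69 ft: A R^(2/3) = 6.533 — too large.
At y = 2.43 ft: A R^(2/3) = 4.982 — close enough.

y_n = 2.43 ft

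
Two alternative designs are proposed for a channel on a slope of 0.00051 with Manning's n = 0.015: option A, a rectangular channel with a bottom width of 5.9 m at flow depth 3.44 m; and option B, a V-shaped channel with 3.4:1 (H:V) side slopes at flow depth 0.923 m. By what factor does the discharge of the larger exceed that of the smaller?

Channel A: Flow area A = b·y = 5.9 × 3.44 = 20.3 m². Wetted perimeter P = b + 2y = 5.9 + 2×3.44 = 12.78 m. Hydraulic radius R = A/P = 20.3/12.78 = 1.588 m. Q_A = (1/0.015)·20.3·1.588^(2/3)·√0.00051 = 41.59 m³/s.
Channel B: For a triangular section with side slope z = 3.4: A = zy² = 3.4×0.923² = 2.897 m²; P = 2y√(1+z²) = 2×0.923×3.544 = 6.542 m. Hydraulic radius R = A/P = 2.897/6.542 = 0.4427 m. Q_B = (1/0.015)·2.897·0.4427^(2/3)·√0.00051 = 2.533 m³/s.
The larger discharge is 41.59 m³/s and the smaller is 2.533 m³/s; the ratio is 16.4.

16.4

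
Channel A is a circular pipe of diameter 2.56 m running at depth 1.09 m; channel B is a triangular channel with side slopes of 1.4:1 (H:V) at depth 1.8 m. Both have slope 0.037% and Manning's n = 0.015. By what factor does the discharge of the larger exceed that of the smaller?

2.55

Channel A: For a circular section of diameter D = 2.56 m at depth y = 1.09 m, the central angle is θ = 2 arccos(1 − 2y/D) = 2.844 rad. Then A = (D²/8)(θ − sin θ) = 2.089 m² and P = Dθ/2 = 3.64 m. Hydraulic radius R = A/P = 2.089/3.64 = 0.5739 m. Q_A = (1/0.015)·2.089·0.5739^(2/3)·√0.00037 = 1.85 m³/s.
Channel B: For a triangular section with side slope z = 1.4: A = zy² = 1.4×1.8² = 4.536 m²; P = 2y√(1+z²) = 2×1.8×1.72 = 6.194 m. Hydraulic radius R = A/P = 4.536/6.194 = 0.7324 m. Q_B = (1/0.015)·4.536·0.7324^(2/3)·√0.00037 = 4.726 m³/s.
The larger discharge is 4.726 m³/s and the smaller is 1.85 m³/s; the ratio is 2.55.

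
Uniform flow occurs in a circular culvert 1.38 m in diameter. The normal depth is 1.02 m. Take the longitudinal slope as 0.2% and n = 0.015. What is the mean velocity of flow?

For a circular section of diameter D = 1.38 m at depth y = 1.02 m, the central angle is θ = 2 arccos(1 − 2y/D) = 4.139 rad. Then A = (D²/8)(θ − sin θ) = 1.185 m² and P = Dθ/2 = 2.856 m.
Hydraulic radius R = A/P = 1.185/2.856 = 0.415 m.
From Manning's equation, V = (1/n) R^(2/3) S^(1/2) = (1/0.015) × 0.415^(2/3) × 0.002^(1/2) = 1.66 m/s.

V = 1.66 m/s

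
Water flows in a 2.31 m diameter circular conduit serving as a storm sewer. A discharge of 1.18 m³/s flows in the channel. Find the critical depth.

At critical depth, Q² T / (g A³) = 1, i.e. A³/T = Q²/g = 1.18²/9.81 = 0.1419.
Try y = 0.602 m: A³/T = 0.3232 — high.
Try y = 0.383 m: A³/T = 0.05507 — low.
Try y = 0.488 m: A³/T = 0.1425 — matches.

y_c = 0.488 m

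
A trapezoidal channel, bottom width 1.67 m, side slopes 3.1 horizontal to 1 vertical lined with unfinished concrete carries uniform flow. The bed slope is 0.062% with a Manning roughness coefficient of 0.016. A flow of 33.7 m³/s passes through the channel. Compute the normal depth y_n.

y_n = 2.24 m

Manning's equation rearranged: A R^(2/3) = nQ / (1·√S) = 0.016 × 33.7 / (√0.00062) = 21.65.
At y = 1.56 m: A R^(2/3) = 9.162 — short.
At y = 2.79 m: A R^(2/3) = 36.89 — over.
At y = 2.24 m: A R^(2/3) = 21.63 — ≈ 21.65.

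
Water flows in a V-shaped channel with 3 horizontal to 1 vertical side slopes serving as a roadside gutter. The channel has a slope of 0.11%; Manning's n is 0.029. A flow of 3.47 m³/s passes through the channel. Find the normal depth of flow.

Manning's equation rearranged: A R^(2/3) = nQ / (1·√S) = 0.029 × 3.47 / (√0.0011) = 3.034.
Trying y = 1.5 m: A R^(2/3) = 5.38 — high.
Trying y = 0.955 m: A R^(2/3) = 1.614 — low.
Trying y = 1.21 m: A R^(2/3) = 3.033 — matches.

y_n = 1.21 m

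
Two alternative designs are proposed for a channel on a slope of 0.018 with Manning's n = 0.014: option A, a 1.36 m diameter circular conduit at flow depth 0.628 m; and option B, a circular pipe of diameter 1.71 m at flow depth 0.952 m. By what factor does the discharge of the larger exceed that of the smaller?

Channel A: For a circular section of diameter D = 1.36 m at depth y = 0.628 m, the central angle is θ = 2 arccos(1 − 2y/D) = 2.989 rad. Then A = (D²/8)(θ − sin θ) = 0.6557 m² and P = Dθ/2 = 2.032 m. Hydraulic radius R = A/P = 0.6557/2.032 = 0.3227 m. Q_A = (1/0.014)·0.6557·0.3227^(2/3)·√0.018 = 2.956 m³/s.
Channel B: For a circular section of diameter D = 1.71 m at depth y = 0.952 m, the central angle is θ = 2 arccos(1 − 2y/D) = 3.369 rad. Then A = (D²/8)(θ − sin θ) = 1.314 m² and P = Dθ/2 = 2.88 m. Hydraulic radius R = A/P = 1.314/2.88 = 0.4561 m. Q_B = (1/0.014)·1.314·0.4561^(2/3)·√0.018 = 7.46 m³/s.
The larger discharge is 7.46 m³/s and the smaller is 2.956 m³/s; the ratio is 2.52.

2.52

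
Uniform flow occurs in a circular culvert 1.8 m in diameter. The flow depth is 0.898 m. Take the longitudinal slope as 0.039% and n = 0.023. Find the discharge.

For a circular section of diameter D = 1.8 m at depth y = 0.898 m, the central angle is θ = 2 arccos(1 − 2y/D) = 3.137 rad. Then A = (D²/8)(θ − sin θ) = 1.269 m² and P = Dθ/2 = 2.823 m.
Hydraulic radius R = A/P = 1.269/2.823 = 0.4494 m.
Manning's equation: Q = (1/n) A R^(2/3) S^(1/2) = (1/0.023) × 1.269 × 0.4494^(2/3) × 0.00039^(1/2) = 0.639 m³/s.

Q = 0.639 m³/s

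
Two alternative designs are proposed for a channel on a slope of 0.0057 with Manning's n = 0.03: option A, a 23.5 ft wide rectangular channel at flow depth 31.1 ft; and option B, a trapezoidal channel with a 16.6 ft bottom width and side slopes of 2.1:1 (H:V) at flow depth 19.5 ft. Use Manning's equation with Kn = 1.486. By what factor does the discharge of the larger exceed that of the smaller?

Channel A: Flow area A = b·y = 23.5 × 31.1 = 730.9 ft². Wetted perimeter P = b + 2y = 23.5 + 2×31.1 = 85.7 ft. Hydraulic radius R = A/P = 730.9/85.7 = 8.528 ft. Q_A = (1.486/0.03)·730.9·8.528^(2/3)·√0.0057 = 11410 ft³/s.
Channel B: With bottom width b = 16.6 ft and side slope z = 2.1: A = (b + zy)y = (16.6 + 2.1×19.5)×19.5 = 1122 ft²; P = b + 2y√(1+z²) = 16.6 + 2×19.5×2.326 = 107.3 ft. Hydraulic radius R = A/P = 1122/107.3 = 10.46 ft. Q_B = (1.486/0.03)·1122·10.46^(2/3)·√0.0057 = 20070 ft³/s.
The larger discharge is 20070 ft³/s and the smaller is 11410 ft³/s; the ratio is 1.76.

1.76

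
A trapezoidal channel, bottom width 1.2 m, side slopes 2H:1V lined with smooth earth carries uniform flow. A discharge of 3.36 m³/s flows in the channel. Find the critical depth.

At critical depth, Q² T / (g A³) = 1, i.e. A³/T = Q²/g = 3.36²/9.81 = 1.151.
At y = 0.478 m: A³/T = 0.3517 — low.
At y = 0.653 m: A³/T = 1.15 — close enough.

y_c = 0.653 m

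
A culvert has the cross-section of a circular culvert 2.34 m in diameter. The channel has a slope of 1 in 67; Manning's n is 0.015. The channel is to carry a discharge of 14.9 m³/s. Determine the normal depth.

Manning's equation rearranged: A R^(2/3) = nQ / (1·√S) = 0.015 × 14.9 / (√0.01493) = 1.829.
At y = 1.11 m: A R^(2/3) = 1.374 — low.
At y = 1.46 m: A R^(2/3) = 2.144 — high.
At y = 1.32 m: A R^(2/3) = 1.835 — matches.

y_n = 1.32 m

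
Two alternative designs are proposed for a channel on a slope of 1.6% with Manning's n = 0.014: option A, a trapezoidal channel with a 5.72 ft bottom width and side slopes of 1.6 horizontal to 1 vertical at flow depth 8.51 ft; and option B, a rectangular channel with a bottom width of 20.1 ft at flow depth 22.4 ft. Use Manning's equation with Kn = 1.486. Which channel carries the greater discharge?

channel B

Channel A: With bottom width b = 5.72 ft and side slope z = 1.6: A = (b + zy)y = (5.72 + 1.6×8.51)×8.51 = 164.5 ft²; P = b + 2y√(1+z²) = 5.72 + 2×8.51×1.887 = 37.83 ft. Hydraulic radius R = A/P = 164.5/37.83 = 4.349 ft. Q_A = (1.486/0.014)·164.5·4.349^(2/3)·√0.016 = 5887 ft³/s.
Channel B: Flow area A = b·y = 20.1 × 22.4 = 450.2 ft². Wetted perimeter P = b + 2y = 20.1 + 2×22.4 = 64.9 ft. Hydraulic radius R = A/P = 450.2/64.9 = 6.937 ft. Q_B = (1.486/0.014)·450.2·6.937^(2/3)·√0.016 = 21990 ft³/s.
Q_A = 5887 ft³/s vs Q_B = 21990 ft³/s, so channel B carries more.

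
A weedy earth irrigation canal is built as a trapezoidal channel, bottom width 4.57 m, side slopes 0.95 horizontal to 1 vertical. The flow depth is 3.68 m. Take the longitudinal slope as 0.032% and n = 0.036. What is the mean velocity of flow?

V = 0.793 m/s

With bottom width b = 4.57 m and side slope z = 0.95: A = (b + zy)y = (4.57 + 0.95×3.68)×3.68 = 29.68 m²; P = b + 2y√(1+z²) = 4.57 + 2×3.68×1.379 = 14.72 m.
Hydraulic radius R = A/P = 29.68/14.72 = 2.016 m.
From Manning's equation, V = (1/n) R^(2/3) S^(1/2) = (1/0.036) × 2.016^(2/3) × 0.00032^(1/2) = 0.793 m/s.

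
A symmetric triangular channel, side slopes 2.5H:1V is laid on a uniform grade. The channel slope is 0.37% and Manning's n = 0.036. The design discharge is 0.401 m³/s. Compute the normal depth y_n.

Manning's equation rearranged: A R^(2/3) = nQ / (1·√S) = 0.036 × 0.401 / (√0.0037) = 0.2373.
At y = 0.377 m: A R^(2/3) = 0.1112 — low.
At y = 0.616 m: A R^(2/3) = 0.4118 — high.
At y = 0.501 m: A R^(2/3) = 0.2373 — ≈ 0.2373.

y_n = 0.501 m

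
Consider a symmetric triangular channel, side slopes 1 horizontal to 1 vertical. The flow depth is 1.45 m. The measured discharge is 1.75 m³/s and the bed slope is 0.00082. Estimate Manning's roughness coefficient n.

n = 0.022

For a triangular section with side slope z = 1: A = zy² = 1×1.45² = 2.103 m²; P = 2y√(1+z²) = 2×1.45×1.414 = 4.101 m.
Hydraulic radius R = A/P = 2.103/4.101 = 0.5127 m.
Rearranging Manning's equation: n = (1/Q) A R^(2/3) S^(1/2) = (1/1.75) × 2.103 × 0.5127^(2/3) × √0.00082 = 0.022.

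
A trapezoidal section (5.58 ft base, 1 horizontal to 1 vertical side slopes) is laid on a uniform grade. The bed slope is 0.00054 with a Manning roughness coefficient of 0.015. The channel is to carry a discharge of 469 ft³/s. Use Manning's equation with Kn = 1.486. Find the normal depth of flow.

y_n = 7.03 ft

Manning's equation rearranged: A R^(2/3) = nQ / (1.486·√S) = 0.015 × 469 / (1.486 × √0.00054) = 203.7.
Trying y = 6.29 ft: A R^(2/3) = 162 — low.
Trying y = 7.71 ft: A R^(2/3) = 246.9 — high.
Trying y = 7.03 ft: A R^(2/3) = 203.6 — matches.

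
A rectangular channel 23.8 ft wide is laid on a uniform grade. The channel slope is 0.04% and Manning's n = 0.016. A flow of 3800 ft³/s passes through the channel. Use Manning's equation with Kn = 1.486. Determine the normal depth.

Manning's equation rearranged: A R^(2/3) = nQ / (1.486·√S) = 0.016 × 3800 / (1.486 × √0.0004) = 2046.
At y = 15.3 ft: A R^(2/3) = 1293 — low.
At y = 24.1 ft: A R^(2/3) = 2288 — high.
At y = 22 ft: A R^(2/3) = 2046 — close enough.

y_n = 22 ft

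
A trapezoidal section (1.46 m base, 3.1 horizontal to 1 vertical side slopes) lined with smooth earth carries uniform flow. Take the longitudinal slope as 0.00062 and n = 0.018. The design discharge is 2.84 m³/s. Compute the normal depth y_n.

Manning's equation rearranged: A R^(2/3) = nQ / (1·√S) = 0.018 × 2.84 / (√0.00062) = 2.053.
Try y = 0.656 m: A R^(2/3) = 1.244 — too small.
Try y = 1 m: A R^(2/3) = 3.141 — too large.
Try y = 0.826 m: A R^(2/3) = 2.051 — close enough.

y_n = 0.826 m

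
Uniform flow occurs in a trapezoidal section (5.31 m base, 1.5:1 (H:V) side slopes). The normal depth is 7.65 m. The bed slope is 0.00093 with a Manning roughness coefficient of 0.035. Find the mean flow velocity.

With bottom width b = 5.31 m and side slope z = 1.5: A = (b + zy)y = (5.31 + 1.5×7.65)×7.65 = 128.4 m²; P = b + 2y√(1+z²) = 5.31 + 2×7.65×1.803 = 32.89 m.
Hydraulic radius R = A/P = 128.4/32.89 = 3.904 m.
From Manning's equation, V = (1/n) R^(2/3) S^(1/2) = (1/0.035) × 3.904^(2/3) × 0.00093^(1/2) = 2.16 m/s.

V = 2.16 m/s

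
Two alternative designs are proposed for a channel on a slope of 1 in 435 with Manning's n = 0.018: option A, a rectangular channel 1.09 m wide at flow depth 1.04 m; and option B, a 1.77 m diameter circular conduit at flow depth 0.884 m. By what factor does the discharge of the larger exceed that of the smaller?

1.25

Channel A: Flow area A = b·y = 1.09 × 1.04 = 1.134 m². Wetted perimeter P = b + 2y = 1.09 + 2×1.04 = 3.17 m. Hydraulic radius R = A/P = 1.134/3.17 = 0.3576 m. Q_A = (1/0.018)·1.134·0.3576^(2/3)·√0.002299 = 1.521 m³/s.
Channel B: For a circular section of diameter D = 1.77 m at depth y = 0.884 m, the central angle is θ = 2 arccos(1 − 2y/D) = 3.139 rad. Then A = (D²/8)(θ − sin θ) = 1.229 m² and P = Dθ/2 = 2.778 m. Hydraulic radius R = A/P = 1.229/2.778 = 0.4422 m. Q_B = (1/0.018)·1.229·0.4422^(2/3)·√0.002299 = 1.899 m³/s.
The larger discharge is 1.899 m³/s and the smaller is 1.521 m³/s; the ratio is 1.25.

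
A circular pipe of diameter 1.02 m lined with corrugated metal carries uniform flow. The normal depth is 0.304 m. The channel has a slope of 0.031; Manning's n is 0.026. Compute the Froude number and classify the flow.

supercritical

For a circular section of diameter D = 1.02 m at depth y = 0.304 m, the central angle is θ = 2 arccos(1 − 2y/D) = 2.31 rad. Then A = (D²/8)(θ − sin θ) = 0.2043 m² and P = Dθ/2 = 1.178 m.
Hydraulic radius R = A/P = 0.2043/1.178 = 0.1734 m.
V = (1/n) R^(2/3) √S = (1/0.026) × 0.1734^(2/3) × √0.031 = 2.106 m/s. Hydraulic depth D_h = A/T = 0.2043/0.9331 = 0.219 m.
Froude number Fr = V/√(g·D_h) = 2.106/√(9.81×0.219) = 1.44, which is greater than 1, so the flow is supercritical.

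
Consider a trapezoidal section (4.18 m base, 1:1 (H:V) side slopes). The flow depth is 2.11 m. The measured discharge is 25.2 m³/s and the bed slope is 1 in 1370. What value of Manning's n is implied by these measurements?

With bottom width b = 4.18 m and side slope z = 1: A = (b + zy)y = (4.18 + 1×2.11)×2.11 = 13.27 m²; P = b + 2y√(1+z²) = 4.18 + 2×2.11×1.414 = 10.15 m.
Hydraulic radius R = A/P = 13.27/10.15 = 1.308 m.
Rearranging Manning's equation: n = (1/Q) A R^(2/3) S^(1/2) = (1/25.2) × 13.27 × 1.308^(2/3) × √0.0007299 = 0.017.

n = 0.017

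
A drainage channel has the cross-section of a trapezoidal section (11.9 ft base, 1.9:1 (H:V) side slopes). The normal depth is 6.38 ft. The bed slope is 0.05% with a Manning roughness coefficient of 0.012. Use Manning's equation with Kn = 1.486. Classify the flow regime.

subcritical

With bottom width b = 11.9 ft and side slope z = 1.9: A = (b + zy)y = (11.9 + 1.9×6.38)×6.38 = 153.3 ft²; P = b + 2y√(1+z²) = 11.9 + 2×6.38×2.147 = 39.3 ft.
Hydraulic radius R = A/P = 153.3/39.3 = 3.9 ft.
V = (1.486/n) R^(2/3) √S = (1.486/0.012) × 3.9^(2/3) × √0.0005 = 6.861 ft/s. Hydraulic depth D_h = A/T = 153.3/36.14 = 4.24 ft.
Froude number Fr = V/√(g·D_h) = 6.861/√(32.2×4.24) = 0.587, which is less than 1, so the flow is subcritical.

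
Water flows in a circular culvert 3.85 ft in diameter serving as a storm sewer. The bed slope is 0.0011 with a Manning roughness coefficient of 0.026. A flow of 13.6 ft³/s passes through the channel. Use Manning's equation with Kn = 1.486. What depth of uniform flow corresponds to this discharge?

Manning's equation rearranged: A R^(2/3) = nQ / (1.486·√S) = 0.026 × 13.6 / (1.486 × √0.0011) = 7.175.
Trying y = 1.96 ft: A R^(2/3) = 5.85 — short.
Trying y = 2.82 ft: A R^(2/3) = 10.06 — over.
Trying y = 2.22 ft: A R^(2/3) = 7.168 — matches.

y_n = 2.22 ft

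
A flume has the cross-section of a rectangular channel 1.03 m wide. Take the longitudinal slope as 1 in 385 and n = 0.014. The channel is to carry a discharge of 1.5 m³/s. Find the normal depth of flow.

Manning's equation rearranged: A R^(2/3) = nQ / (1·√S) = 0.014 × 1.5 / (√0.002597) = 0.412.
At y = 0.684 m: A R^(2/3) = 0.3114 — too small.
At y = 1.08 m: A R^(2/3) = 0.5511 — too large.
At y = 0.853 m: A R^(2/3) = 0.412 — ≈ 0.412.

y_n = 0.853 m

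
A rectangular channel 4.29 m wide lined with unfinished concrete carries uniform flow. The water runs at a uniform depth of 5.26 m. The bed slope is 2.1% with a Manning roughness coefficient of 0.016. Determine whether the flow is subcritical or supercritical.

supercritical

Flow area A = b·y = 4.29 × 5.26 = 22.57 m². Wetted perimeter P = b + 2y = 4.29 + 2×5.26 = 14.81 m.
Hydraulic radius R = A/P = 22.57/14.81 = 1.524 m.
V = (1/n) R^(2/3) √S = (1/0.016) × 1.524^(2/3) × √0.021 = 11.99 m/s. Hydraulic depth D_h = A/T = 22.57/4.29 = 5.26 m.
Froude number Fr = V/√(g·D_h) = 11.99/√(9.81×5.26) = 1.67, which is greater than 1, so the flow is supercritical.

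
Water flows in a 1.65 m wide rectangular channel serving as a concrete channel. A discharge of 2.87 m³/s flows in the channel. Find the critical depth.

y_c = 0.676 m

For a rectangular channel, critical depth y_c = (q²/g)^(1/3) where q = Q/b = 2.87/1.65 = 1.739 m²/s.
So y_c = (1.739²/9.81)^(1/3) = 0.676 m.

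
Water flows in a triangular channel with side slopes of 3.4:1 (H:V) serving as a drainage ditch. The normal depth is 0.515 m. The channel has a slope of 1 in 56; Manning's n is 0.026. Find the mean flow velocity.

V = 2.02 m/s

For a triangular section with side slope z = 3.4: A = zy² = 3.4×0.515² = 0.9018 m²; P = 2y√(1+z²) = 2×0.515×3.544 = 3.65 m.
Hydraulic radius R = A/P = 0.9018/3.65 = 0.247 m.
From Manning's equation, V = (1/n) R^(2/3) S^(1/2) = (1/0.026) × 0.247^(2/3) × 0.01786^(1/2) = 2.02 m/s.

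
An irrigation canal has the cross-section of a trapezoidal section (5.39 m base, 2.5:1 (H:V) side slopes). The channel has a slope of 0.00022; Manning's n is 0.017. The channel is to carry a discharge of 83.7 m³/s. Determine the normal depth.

Manning's equation rearranged: A R^(2/3) = nQ / (1·√S) = 0.017 × 83.7 / (√0.00022) = 95.93.
Trying y = 3.23 m: A R^(2/3) = 66.93 — low.
Trying y = 4.4 m: A R^(2/3) = 132.1 — high.
Trying y = 3.81 m: A R^(2/3) = 95.93 — close enough.

y_n = 3.81 m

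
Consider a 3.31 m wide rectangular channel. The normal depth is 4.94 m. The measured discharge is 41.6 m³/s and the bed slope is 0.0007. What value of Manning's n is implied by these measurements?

n = 0.012

Flow area A = b·y = 3.31 × 4.94 = 16.35 m². Wetted perimeter P = b + 2y = 3.31 + 2×4.94 = 13.19 m.
Hydraulic radius R = A/P = 16.35/13.19 = 1.24 m.
Rearranging Manning's equation: n = (1/Q) A R^(2/3) S^(1/2) = (1/41.6) × 16.35 × 1.24^(2/3) × √0.0007 = 0.012.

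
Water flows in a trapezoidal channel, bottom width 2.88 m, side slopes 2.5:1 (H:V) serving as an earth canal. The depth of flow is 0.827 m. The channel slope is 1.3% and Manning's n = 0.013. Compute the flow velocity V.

V = 5.94 m/s

With bottom width b = 2.88 m and side slope z = 2.5: A = (b + zy)y = (2.88 + 2.5×0.827)×0.827 = 4.092 m²; P = b + 2y√(1+z²) = 2.88 + 2×0.827×2.693 = 7.334 m.
Hydraulic radius R = A/P = 4.092/7.334 = 0.5579 m.
From Manning's equation, V = (1/n) R^(2/3) S^(1/2) = (1/0.013) × 0.5579^(2/3) × 0.013^(1/2) = 5.94 m/s.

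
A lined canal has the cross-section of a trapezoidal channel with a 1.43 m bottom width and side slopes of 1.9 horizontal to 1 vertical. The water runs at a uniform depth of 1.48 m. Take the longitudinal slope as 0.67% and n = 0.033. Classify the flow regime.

With bottom width b = 1.43 m and side slope z = 1.9: A = (b + zy)y = (1.43 + 1.9×1.48)×1.48 = 6.278 m²; P = b + 2y√(1+z²) = 1.43 + 2×1.48×2.147 = 7.785 m.
Hydraulic radius R = A/P = 6.278/7.785 = 0.8064 m.
V = (1/n) R^(2/3) √S = (1/0.033) × 0.8064^(2/3) × √0.0067 = 2.149 m/s. Hydraulic depth D_h = A/T = 6.278/7.054 = 0.89 m.
Froude number Fr = V/√(g·D_h) = 2.149/√(9.81×0.89) = 0.727, which is less than 1, so the flow is subcritical.

subcritical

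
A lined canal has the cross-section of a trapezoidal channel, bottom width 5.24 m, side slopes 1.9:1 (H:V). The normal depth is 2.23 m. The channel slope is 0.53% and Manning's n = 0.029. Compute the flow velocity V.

V = 3.18 m/s

With bottom width b = 5.24 m and side slope z = 1.9: A = (b + zy)y = (5.24 + 1.9×2.23)×2.23 = 21.13 m²; P = b + 2y√(1+z²) = 5.24 + 2×2.23×2.147 = 14.82 m.
Hydraulic radius R = A/P = 21.13/14.82 = 1.426 m.
From Manning's equation, V = (1/n) R^(2/3) S^(1/2) = (1/0.029) × 1.426^(2/3) × 0.0053^(1/2) = 3.18 m/s.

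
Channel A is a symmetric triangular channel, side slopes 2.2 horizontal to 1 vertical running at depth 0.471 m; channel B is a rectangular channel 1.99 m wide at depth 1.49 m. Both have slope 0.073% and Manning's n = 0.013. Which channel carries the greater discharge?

channel B

Channel A: For a triangular section with side slope z = 2.2: A = zy² = 2.2×0.471² = 0.4881 m²; P = 2y√(1+z²) = 2×0.471×2.417 = 2.276 m. Hydraulic radius R = A/P = 0.4881/2.276 = 0.2144 m. Q_A = (1/0.013)·0.4881·0.2144^(2/3)·√0.00073 = 0.3633 m³/s.
Channel B: Flow area A = b·y = 1.99 × 1.49 = 2.965 m². Wetted perimeter P = b + 2y = 1.99 + 2×1.49 = 4.97 m. Hydraulic radius R = A/P = 2.965/4.97 = 0.5966 m. Q_B = (1/0.013)·2.965·0.5966^(2/3)·√0.00073 = 4.367 m³/s.
Q_A = 0.3633 m³/s vs Q_B = 4.367 m³/s, so channel B carries more.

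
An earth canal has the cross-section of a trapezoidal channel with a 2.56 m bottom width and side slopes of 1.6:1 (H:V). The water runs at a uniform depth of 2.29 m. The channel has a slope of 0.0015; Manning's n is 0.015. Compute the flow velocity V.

V = 3.03 m/s

With bottom width b = 2.56 m and side slope z = 1.6: A = (b + zy)y = (2.56 + 1.6×2.29)×2.29 = 14.25 m²; P = b + 2y√(1+z²) = 2.56 + 2×2.29×1.887 = 11.2 m.
Hydraulic radius R = A/P = 14.25/11.2 = 1.272 m.
From Manning's equation, V = (1/n) R^(2/3) S^(1/2) = (1/0.015) × 1.272^(2/3) × 0.0015^(1/2) = 3.03 m/s.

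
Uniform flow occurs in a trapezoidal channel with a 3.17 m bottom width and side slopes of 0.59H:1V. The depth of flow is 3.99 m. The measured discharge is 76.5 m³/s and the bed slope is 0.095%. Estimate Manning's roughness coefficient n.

n = 0.013

With bottom width b = 3.17 m and side slope z = 0.59: A = (b + zy)y = (3.17 + 0.59×3.99)×3.99 = 22.04 m²; P = b + 2y√(1+z²) = 3.17 + 2×3.99×1.161 = 12.44 m.
Hydraulic radius R = A/P = 22.04/12.44 = 1.772 m.
Rearranging Manning's equation: n = (1/Q) A R^(2/3) S^(1/2) = (1/76.5) × 22.04 × 1.772^(2/3) × √0.00095 = 0.013.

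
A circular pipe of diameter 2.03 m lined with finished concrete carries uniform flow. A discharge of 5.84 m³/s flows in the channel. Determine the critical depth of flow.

y_c = 1.16 m

At critical depth, Q² T / (g A³) = 1, i.e. A³/T = Q²/g = 5.84²/9.81 = 3.477.
At y = 1.29 m: A³/T = 5.226 — high.
At y = 0.89 m: A³/T = 1.263 — low.
At y = 1.16 m: A³/T = 3.477 — matches.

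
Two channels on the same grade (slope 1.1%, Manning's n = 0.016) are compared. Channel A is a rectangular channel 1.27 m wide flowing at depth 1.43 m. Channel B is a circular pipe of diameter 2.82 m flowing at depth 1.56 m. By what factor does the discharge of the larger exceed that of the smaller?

Channel A: Flow area A = b·y = 1.27 × 1.43 = 1.816 m². Wetted perimeter P = b + 2y = 1.27 + 2×1.43 = 4.13 m. Hydraulic radius R = A/P = 1.816/4.13 = 0.4397 m. Q_A = (1/0.016)·1.816·0.4397^(2/3)·√0.011 = 6.884 m³/s.
Channel B: For a circular section of diameter D = 2.82 m at depth y = 1.56 m, the central angle is θ = 2 arccos(1 − 2y/D) = 3.355 rad. Then A = (D²/8)(θ − sin θ) = 3.545 m² and P = Dθ/2 = 4.73 m. Hydraulic radius R = A/P = 3.545/4.73 = 0.7495 m. Q_B = (1/0.016)·3.545·0.7495^(2/3)·√0.011 = 19.17 m³/s.
The larger discharge is 19.17 m³/s and the smaller is 6.884 m³/s; the ratio is 2.79.

2.79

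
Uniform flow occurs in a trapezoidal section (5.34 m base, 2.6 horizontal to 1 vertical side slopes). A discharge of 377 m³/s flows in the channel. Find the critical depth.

y_c = 4.42 m

At critical depth, Q² T / (g A³) = 1, i.e. A³/T = Q²/g = 377²/9.81 = 14490.
At y = 3.89 m: A³/T = 8497 — short.
At y = 4.42 m: A³/T = 14540 — close enough.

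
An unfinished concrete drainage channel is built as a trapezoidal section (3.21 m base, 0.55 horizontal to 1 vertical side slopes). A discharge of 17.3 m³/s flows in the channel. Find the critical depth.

At critical depth, Q² T / (g A³) = 1, i.e. A³/T = Q²/g = 17.3²/9.81 = 30.51.
Trying y = 1.52 m: A³/T = 47.64 — over.
Trying y = 1.1 m: A³/T = 16.72 — short.
Trying y = 1.33 m: A³/T = 30.83 — close enough.

y_c = 1.33 m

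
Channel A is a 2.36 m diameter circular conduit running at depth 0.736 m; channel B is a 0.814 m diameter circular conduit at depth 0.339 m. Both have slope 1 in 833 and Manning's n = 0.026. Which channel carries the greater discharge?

channel A

Channel A: For a circular section of diameter D = 2.36 m at depth y = 0.736 m, the central angle is θ = 2 arccos(1 − 2y/D) = 2.37 rad. Then A = (D²/8)(θ − sin θ) = 1.165 m² and P = Dθ/2 = 2.797 m. Hydraulic radius R = A/P = 1.165/2.797 = 0.4164 m. Q_A = (1/0.026)·1.165·0.4164^(2/3)·√0.0012 = 0.8655 m³/s.
Channel B: For a circular section of diameter D = 0.814 m at depth y = 0.339 m, the central angle is θ = 2 arccos(1 − 2y/D) = 2.806 rad. Then A = (D²/8)(θ − sin θ) = 0.2051 m² and P = Dθ/2 = 1.142 m. Hydraulic radius R = A/P = 0.2051/1.142 = 0.1796 m. Q_B = (1/0.026)·0.2051·0.1796^(2/3)·√0.0012 = 0.08701 m³/s.
Q_A = 0.8655 m³/s vs Q_B = 0.08701 m³/s, so channel A carries more.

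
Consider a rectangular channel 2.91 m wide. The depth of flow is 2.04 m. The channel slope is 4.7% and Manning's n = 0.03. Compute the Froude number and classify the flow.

supercritical

Flow area A = b·y = 2.91 × 2.04 = 5.936 m². Wetted perimeter P = b + 2y = 2.91 + 2×2.04 = 6.99 m.
Hydraulic radius R = A/P = 5.936/6.99 = 0.8493 m.
V = (1/n) R^(2/3) √S = (1/0.03) × 0.8493^(2/3) × √0.047 = 6.481 m/s. Hydraulic depth D_h = A/T = 5.936/2.91 = 2.04 m.
Froude number Fr = V/√(g·D_h) = 6.481/√(9.81×2.04) = 1.45, which is greater than 1, so the flow is supercritical.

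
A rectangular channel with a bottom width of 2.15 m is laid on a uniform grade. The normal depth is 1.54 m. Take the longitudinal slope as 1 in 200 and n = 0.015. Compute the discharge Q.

Q = 11.5 m³/s

Flow area A = b·y = 2.15 × 1.54 = 3.311 m². Wetted perimeter P = b + 2y = 2.15 + 2×1.54 = 5.23 m.
Hydraulic radius R = A/P = 3.311/5.23 = 0.6331 m.
Manning's equation: Q = (1/n) A R^(2/3) S^(1/2) = (1/0.015) × 3.311 × 0.6331^(2/3) × 0.005^(1/2) = 11.5 m³/s.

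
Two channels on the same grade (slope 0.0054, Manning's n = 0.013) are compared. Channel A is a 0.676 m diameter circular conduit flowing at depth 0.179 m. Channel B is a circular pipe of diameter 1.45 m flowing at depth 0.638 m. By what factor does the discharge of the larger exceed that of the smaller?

Channel A: For a circular section of diameter D = 0.676 m at depth y = 0.179 m, the central angle is θ = 2 arccos(1 − 2y/D) = 2.162 rad. Then A = (D²/8)(θ − sin θ) = 0.07608 m² and P = Dθ/2 = 0.7308 m. Hydraulic radius R = A/P = 0.07608/0.7308 = 0.1041 m. Q_A = (1/0.013)·0.07608·0.1041^(2/3)·√0.0054 = 0.09517 m³/s.
Channel B: For a circular section of diameter D = 1.45 m at depth y = 0.638 m, the central angle is θ = 2 arccos(1 − 2y/D) = 2.901 rad. Then A = (D²/8)(θ − sin θ) = 0.6998 m² and P = Dθ/2 = 2.103 m. Hydraulic radius R = A/P = 0.6998/2.103 = 0.3327 m. Q_B = (1/0.013)·0.6998·0.3327^(2/3)·√0.0054 = 1.899 m³/s.
The larger discharge is 1.899 m³/s and the smaller is 0.09517 m³/s; the ratio is 20.

20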